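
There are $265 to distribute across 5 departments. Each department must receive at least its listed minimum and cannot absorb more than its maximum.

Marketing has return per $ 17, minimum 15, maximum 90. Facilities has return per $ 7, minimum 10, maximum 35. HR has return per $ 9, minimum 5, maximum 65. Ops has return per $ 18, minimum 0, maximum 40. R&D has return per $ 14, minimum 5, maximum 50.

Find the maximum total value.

Meeting every minimum uses 15+10+5+0+5 = 35 $, leaving 230.
Highest return per $ first: Ops 18 > Marketing 17 > R&D 14 > HR 9 > Facilities 7.
Ops: +40 to 40 (cap) → 190 left.
Marketing: +75 to 90 (cap) → 115 left.
Give R&D 45 more to hit its cap of 50 → 70 left.
HR takes 60 more to reach its cap of 65 → 10 left.
Facilities has room for 25 more but only 10 remain, so it gets 20.
Total = 17×90 + 7×20 + 9×65 + 18×40 + 14×50 = 3675.

3675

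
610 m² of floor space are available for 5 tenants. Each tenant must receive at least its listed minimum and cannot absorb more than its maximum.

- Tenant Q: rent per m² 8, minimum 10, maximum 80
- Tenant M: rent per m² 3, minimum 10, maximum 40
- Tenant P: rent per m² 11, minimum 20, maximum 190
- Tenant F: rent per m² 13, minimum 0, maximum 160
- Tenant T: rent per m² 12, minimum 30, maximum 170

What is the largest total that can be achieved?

6880

Meeting every minimum uses 10+10+20+0+30 = 70 m², leaving 540.
Rank by rent per m²: Tenant F 13 > Tenant T 12 > Tenant P 11 > Tenant Q 8 > Tenant M 3.
Tenant F: +160 to 160 (cap) → 380 left.
Tenant T: +140 to 170 (cap) → 240 left.
Tenant P: +170 to 190 (cap) → 70 left.
Tenant Q takes 70 more to reach its cap of 80 → 0 left.
Total = 8×80 + 3×10 + 11×190 + 13×160 + 12×170 = 6880.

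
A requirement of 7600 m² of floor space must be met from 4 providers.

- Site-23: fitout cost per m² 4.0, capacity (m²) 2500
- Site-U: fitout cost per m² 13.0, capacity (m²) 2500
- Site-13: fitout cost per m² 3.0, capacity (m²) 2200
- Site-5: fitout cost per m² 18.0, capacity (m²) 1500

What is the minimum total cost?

Use providers in increasing cost order.
Take 2200 from Site-13 at 3.0 ; need 5400 more.
Site-23 (4.0): use full 2500 ; 2900 m² to go.
Take 2500 from Site-U at 13.0 ; need 400 more.
Site-5 (18.0): take the remaining 400 ; done.
Cost = 2200×3.0 + 2500×4.0 + 2500×13.0 + 400×18.0 = 56300.

56300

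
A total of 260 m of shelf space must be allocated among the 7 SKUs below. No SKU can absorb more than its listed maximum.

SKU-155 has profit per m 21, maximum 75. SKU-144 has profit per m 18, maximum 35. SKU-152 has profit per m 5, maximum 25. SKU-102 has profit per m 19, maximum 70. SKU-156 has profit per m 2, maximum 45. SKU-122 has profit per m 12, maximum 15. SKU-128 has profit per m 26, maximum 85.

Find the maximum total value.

5655

Order the SKUs by profit per m: SKU-128 26 > SKU-155 21 > SKU-102 19 > SKU-144 18 > SKU-122 12 > SKU-152 5 > SKU-156 2.
SKU-128 takes 85 to reach its cap of 85 → 175 left.
SKU-155 takes 75 to reach its cap of 75 → 100 left.
Give SKU-102 70 to hit its cap of 70 → 30 left.
SKU-144: +30 (room for 35) → 30. Pool exhausted.
Total = 21×75 + 18×30 + 19×70 + 26×85 = 5655.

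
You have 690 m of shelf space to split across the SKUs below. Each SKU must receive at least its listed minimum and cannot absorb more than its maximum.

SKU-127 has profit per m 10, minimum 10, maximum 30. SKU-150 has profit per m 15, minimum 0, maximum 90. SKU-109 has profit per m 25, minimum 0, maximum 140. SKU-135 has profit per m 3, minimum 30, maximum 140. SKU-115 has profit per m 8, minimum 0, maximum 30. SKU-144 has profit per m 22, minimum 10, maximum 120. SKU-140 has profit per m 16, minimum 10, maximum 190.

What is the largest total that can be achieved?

Meeting every minimum uses 10+0+0+30+0+10+10 = 60 m, leaving 630.
Order the SKUs by profit per m: SKU-109 25 > SKU-144 22 > SKU-140 16 > SKU-150 15 > SKU-127 10 > SKU-115 8 > SKU-135 3.
SKU-109: +140 to 140 (cap) — 490 left.
SKU-144: +110 to 120 (cap) — 380 left.
Give SKU-140 180 more to hit its cap of 190 — 200 left.
SKU-150 takes 90 more to reach its cap of 90 — 110 left.
SKU-127 takes 20 more to reach its cap of 30 — 90 left.
SKU-115: +30 to 30 (cap) — 60 left.
Only 60 left; SKU-135 takes them to reach 90.
Total = 10×30 + 15×90 + 25×140 + 3×90 + 8×30 + 22×120 + 16×190 = 11340.

11340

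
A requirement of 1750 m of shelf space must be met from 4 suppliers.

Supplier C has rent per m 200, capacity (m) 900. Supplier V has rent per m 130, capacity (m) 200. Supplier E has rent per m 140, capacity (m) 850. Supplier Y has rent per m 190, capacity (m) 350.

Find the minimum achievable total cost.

Use suppliers in increasing cost order.
Supplier V (130): use full 200 — 1550 m to go.
Supplier E (140): use full 850 — 700 m to go.
Supplier Y (190): use full 350 — 350 m to go.
Supplier C at 200: take 350 of its 900 — requirement met.
Cost = 200×130 + 850×140 + 350×190 + 350×200 = 281500.

281500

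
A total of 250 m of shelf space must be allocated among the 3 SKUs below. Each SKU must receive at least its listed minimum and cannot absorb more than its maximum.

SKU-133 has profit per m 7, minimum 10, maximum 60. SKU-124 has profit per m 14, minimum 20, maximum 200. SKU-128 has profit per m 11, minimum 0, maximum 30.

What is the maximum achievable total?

Meeting every minimum uses 10+20+0 = 30 m, leaving 220.
Highest profit per m first: SKU-124 14 > SKU-128 11 > SKU-133 7.
Give SKU-124 180 more to hit its cap of 200 → 40 left.
SKU-128 takes 30 more to reach its cap of 30 → 10 left.
Only 10 left; SKU-133 takes them to reach 20.
Total = 7×20 + 14×200 + 11×30 = 3270.

3270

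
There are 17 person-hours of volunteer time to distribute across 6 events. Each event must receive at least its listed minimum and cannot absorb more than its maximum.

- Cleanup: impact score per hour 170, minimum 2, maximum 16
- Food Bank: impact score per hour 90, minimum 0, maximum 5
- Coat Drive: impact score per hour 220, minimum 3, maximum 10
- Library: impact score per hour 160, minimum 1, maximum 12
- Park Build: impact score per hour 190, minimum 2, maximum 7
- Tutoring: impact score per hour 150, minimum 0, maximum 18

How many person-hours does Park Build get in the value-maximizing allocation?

Meeting every minimum uses 2+0+3+1+2+0 = 8 person-hours, leaving 9.
Order the events by impact score per hour: Coat Drive 220 > Park Build 190 > Cleanup 170 > Library 160 > Tutoring 150 > Food Bank 90.
Give Coat Drive 7 more to hit its cap of 10 → 2 left.
Park Build has room for 5 more but only 2 remain, so it gets 4.

4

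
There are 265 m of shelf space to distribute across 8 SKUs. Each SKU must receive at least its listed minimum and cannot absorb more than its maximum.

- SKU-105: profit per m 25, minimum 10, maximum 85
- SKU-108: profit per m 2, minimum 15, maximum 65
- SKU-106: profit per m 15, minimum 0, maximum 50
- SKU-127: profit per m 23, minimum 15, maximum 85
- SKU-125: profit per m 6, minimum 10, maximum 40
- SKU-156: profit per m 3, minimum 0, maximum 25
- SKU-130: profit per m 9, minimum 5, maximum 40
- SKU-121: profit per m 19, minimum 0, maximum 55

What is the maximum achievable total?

5410

Meeting every minimum uses 10+15+0+15+10+0+5+0 = 55 m, leaving 210.
Rank by profit per m: SKU-105 25 > SKU-127 23 > SKU-121 19 > SKU-106 15 > SKU-130 9 > SKU-125 6 > SKU-156 3 > SKU-108 2.
SKU-105 takes 75 more to reach its cap of 85 — 135 left.
SKU-127 takes 70 more to reach its cap of 85 — 65 left.
SKU-121 takes 55 more to reach its cap of 55 — 10 left.
SKU-106: +10 (room for 50) → 10. Pool exhausted.
Total = 25×85 + 2×15 + 15×10 + 23×85 + 6×10 + 9×5 + 19×55 = 5410.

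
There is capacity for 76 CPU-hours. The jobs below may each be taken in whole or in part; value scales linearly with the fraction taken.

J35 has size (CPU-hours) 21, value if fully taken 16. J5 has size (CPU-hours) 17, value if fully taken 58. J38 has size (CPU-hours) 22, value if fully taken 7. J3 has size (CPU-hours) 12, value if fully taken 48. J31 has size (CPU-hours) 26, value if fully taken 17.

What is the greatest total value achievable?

139

Sort by value density: J3 48/12≈4, J5 58/17≈3.41, J35 16/21≈0.762, J31 17/26≈0.654, J38 7/22≈0.318.
All 12 CPU-hours of J3 fit (value 48) ; 64 remain.
All 17 CPU-hours of J5 fit (value 58) ; 47 remain.
All 21 CPU-hours of J35 fit (value 16) ; 26 remain.
J31: take in full, 26 CPU-hours for value 17 ; 0 left.
Total value = 139.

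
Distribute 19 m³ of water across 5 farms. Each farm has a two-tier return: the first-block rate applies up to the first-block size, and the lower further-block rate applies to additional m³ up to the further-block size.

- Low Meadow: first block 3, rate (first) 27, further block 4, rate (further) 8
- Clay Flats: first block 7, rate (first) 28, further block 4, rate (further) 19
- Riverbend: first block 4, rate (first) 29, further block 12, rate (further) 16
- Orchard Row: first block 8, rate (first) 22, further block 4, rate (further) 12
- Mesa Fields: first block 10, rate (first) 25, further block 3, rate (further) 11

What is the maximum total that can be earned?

Treat each block as its own option and order by rate: Riverbend/first 29 > Clay Flats/first 28 > Low Meadow/first 27 > Mesa Fields/first 25 > Orchard Row/first 22 > Clay Flats/second 19 > Riverbend/second 16 > Orchard Row/second 12 > Mesa Fields/second 11 > Low Meadow/second 8.
Fill Riverbend first block (4 at 29) — 15 left.
Clay Flats/first (28): +7 — 8 left.
Low Meadow/first (27): +3 — 5 left.
Mesa Fields first at 25: only 5 left, fill 5.
Total = 29×4 + 28×7 + 27×3 + 25×5 = 518.

518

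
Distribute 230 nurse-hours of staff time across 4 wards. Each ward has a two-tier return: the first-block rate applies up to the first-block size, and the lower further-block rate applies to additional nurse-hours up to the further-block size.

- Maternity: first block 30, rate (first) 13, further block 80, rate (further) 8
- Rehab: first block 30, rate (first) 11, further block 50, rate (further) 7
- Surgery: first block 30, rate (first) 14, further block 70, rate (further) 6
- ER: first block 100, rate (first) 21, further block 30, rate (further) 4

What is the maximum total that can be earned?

Treat each block as its own option and order by rate: ER/tier1 21 > Surgery/tier1 14 > Maternity/tier1 13 > Rehab/tier1 11 > Maternity/tier2 8 > Rehab/tier2 7 > Surgery/tier2 6 > ER/tier2 4.
ER tier1 at 21: fill all 100 → 130 left.
Fill Surgery tier1 block (30 at 14) → 100 left.
Maternity tier1 at 13: fill all 30 → 70 left.
Rehab/tier1 (11): +30 → 40 left.
40 remain; put them into Maternity tier2 at 8.
Total = 21×100 + 14×30 + 13×30 + 11×30 + 8×40 = 3560.

3560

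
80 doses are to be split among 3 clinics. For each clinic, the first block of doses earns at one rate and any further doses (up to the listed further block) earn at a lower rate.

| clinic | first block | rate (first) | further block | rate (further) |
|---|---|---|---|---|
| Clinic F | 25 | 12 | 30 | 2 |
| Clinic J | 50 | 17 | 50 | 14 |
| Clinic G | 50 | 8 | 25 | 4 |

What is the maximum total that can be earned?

Rank every tier by rate: Clinic J/tier1 17 > Clinic J/tier2 14 > Clinic F/tier1 12 > Clinic G/tier1 8 > Clinic G/tier2 4 > Clinic F/tier2 2.
Fill Clinic J tier1 block (50 at 17) — 30 left.
30 remain; put them into Clinic J tier2 at 14.
Total = 17×50 + 14×30 = 1270.

1270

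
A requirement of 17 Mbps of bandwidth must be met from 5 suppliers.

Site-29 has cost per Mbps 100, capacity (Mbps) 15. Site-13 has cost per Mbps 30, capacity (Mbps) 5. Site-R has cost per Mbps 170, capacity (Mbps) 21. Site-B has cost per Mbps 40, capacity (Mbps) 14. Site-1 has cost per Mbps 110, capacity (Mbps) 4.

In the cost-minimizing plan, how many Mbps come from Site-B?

12

Cheapest first:
Site-13 (30): use full 5 → 12 Mbps to go.
Take 12 from Site-B at 40 to finish.
Site-29, Site-1, Site-R: unused.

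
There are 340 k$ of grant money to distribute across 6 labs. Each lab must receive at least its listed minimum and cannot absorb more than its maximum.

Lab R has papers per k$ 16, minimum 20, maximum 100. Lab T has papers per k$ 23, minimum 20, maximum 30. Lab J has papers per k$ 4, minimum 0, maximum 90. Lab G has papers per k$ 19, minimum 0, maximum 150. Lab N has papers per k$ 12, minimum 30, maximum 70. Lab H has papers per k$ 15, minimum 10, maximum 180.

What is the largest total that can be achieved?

5950

Meeting every minimum uses 20+20+0+0+30+10 = 80 k$, leaving 260.
Order the labs by papers per k$: Lab T 23 > Lab G 19 > Lab R 16 > Lab H 15 > Lab N 12 > Lab J 4.
Lab T takes 10 more to reach its cap of 30 ; 250 left.
Lab G takes 150 more to reach its cap of 150 ; 100 left.
Lab R: +80 to 100 (cap) ; 20 left.
Lab H has room for 170 more but only 20 remain, so it gets 30.
Total = 16×100 + 23×30 + 19×150 + 12×30 + 15×30 = 5950.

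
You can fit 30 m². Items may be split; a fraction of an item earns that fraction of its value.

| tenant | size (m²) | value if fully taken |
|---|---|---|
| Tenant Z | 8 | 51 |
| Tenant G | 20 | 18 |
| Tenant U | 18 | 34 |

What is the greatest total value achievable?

Rank by value-to-size ratio: Tenant Z 51/8≈6.38, Tenant U 34/18≈1.89, Tenant G 18/20≈0.9.
Take all of Tenant Z (8 m², value 51) ; 22 m² left.
Tenant U: take in full, 18 m² for value 34 ; 4 left.
4 m² left: a 4/20 share of Tenant G gives 18×4/20 = 3.6.
Total value = 88.6.

88.6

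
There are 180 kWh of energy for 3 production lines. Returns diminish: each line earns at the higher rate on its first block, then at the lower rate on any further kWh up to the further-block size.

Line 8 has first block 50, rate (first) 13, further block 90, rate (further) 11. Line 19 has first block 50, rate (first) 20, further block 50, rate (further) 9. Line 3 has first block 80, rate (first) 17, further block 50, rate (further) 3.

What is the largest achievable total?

Rank every tier by rate: Line 19/T1 20 > Line 3/T1 17 > Line 8/T1 13 > Line 8/T2 11 > Line 19/T2 9 > Line 3/T2 3.
Line 19/T1 (20): +50 ; 130 left.
Fill Line 3 T1 block (80 at 17) ; 50 left.
Fill Line 8 T1 block (50 at 13) ; 0 left.
Total = 20×50 + 17×80 + 13×50 = 3010.

3010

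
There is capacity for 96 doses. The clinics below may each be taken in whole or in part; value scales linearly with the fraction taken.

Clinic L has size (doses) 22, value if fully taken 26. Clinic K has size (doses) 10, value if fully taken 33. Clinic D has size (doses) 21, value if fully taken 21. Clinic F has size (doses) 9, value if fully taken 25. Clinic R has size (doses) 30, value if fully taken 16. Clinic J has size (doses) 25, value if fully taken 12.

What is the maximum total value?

Sort by value density: Clinic K 33/10≈3.3, Clinic F 25/9≈2.78, Clinic L 26/22≈1.18, Clinic D 21/21≈1, Clinic R 16/30≈0.533, Clinic J 12/25≈0.48.
Take all of Clinic K (10 doses, value 33) → 86 doses left.
All 9 doses of Clinic F fit (value 25) → 77 remain.
All 22 doses of Clinic L fit (value 26) → 55 remain.
All 21 doses of Clinic D fit (value 21) → 34 remain.
Take all of Clinic R (30 doses, value 16) → 4 doses left.
4 doses left: a 4/25 share of Clinic J gives 12×4/25 = 1.92.
Total value = 122.92.

122.92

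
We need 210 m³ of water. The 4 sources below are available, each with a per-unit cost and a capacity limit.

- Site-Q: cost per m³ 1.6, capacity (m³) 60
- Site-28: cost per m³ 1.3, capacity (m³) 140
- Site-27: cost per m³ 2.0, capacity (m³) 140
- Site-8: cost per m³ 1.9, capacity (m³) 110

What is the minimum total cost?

Fill from the cheapest source first.
Site-28 at 1.3: take all 140 m³ — 70 still needed.
Site-Q at 1.6: take all 60 m³ — 10 still needed.
Site-8 (1.9): take the remaining 10 — done.
Site-27: unused.
Cost = 140×1.3 + 60×1.6 + 10×1.9 = 297.

297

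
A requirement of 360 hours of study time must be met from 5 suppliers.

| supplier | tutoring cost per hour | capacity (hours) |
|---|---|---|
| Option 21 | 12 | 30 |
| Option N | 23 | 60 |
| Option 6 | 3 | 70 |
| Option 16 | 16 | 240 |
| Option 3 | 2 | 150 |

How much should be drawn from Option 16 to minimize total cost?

110

Cheapest first:
Take 150 from Option 3 at 2 → need 210 more.
Option 6 at 3: take all 70 hours → 140 still needed.
Option 21 (12): use full 30 → 110 hours to go.
Option 16 (16): take the remaining 110 → done.
Option N: unused.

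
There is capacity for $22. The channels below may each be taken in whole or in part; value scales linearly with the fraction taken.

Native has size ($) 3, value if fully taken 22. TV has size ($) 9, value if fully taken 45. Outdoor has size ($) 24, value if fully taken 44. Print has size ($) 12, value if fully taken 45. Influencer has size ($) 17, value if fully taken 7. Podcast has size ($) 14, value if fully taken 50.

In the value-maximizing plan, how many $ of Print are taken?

Rank by value-to-size ratio: Native 22/3≈7.33, TV 45/9≈5, Print 45/12≈3.75, Podcast 50/14≈3.57, Outdoor 44/24≈1.83, Influencer 7/17≈0.412.
All 3 $ of Native fit (value 22) → 19 remain.
Take all of TV (9 $, value 45) → 10 $ left.
Fill the last 10 $ with part of Print: 10/12 of it earns 37.5.

10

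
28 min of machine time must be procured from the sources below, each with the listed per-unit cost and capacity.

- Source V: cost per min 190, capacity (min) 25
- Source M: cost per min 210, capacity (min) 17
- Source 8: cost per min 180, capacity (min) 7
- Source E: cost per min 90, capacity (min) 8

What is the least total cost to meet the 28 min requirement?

Cheapest first:
Source E (90): use full 8 — 20 min to go.
Source 8 at 180: take all 7 min — 13 still needed.
Source V (190): take the remaining 13 — done.
Source M: unused.
Cost = 8×90 + 7×180 + 13×190 = 4450.

4450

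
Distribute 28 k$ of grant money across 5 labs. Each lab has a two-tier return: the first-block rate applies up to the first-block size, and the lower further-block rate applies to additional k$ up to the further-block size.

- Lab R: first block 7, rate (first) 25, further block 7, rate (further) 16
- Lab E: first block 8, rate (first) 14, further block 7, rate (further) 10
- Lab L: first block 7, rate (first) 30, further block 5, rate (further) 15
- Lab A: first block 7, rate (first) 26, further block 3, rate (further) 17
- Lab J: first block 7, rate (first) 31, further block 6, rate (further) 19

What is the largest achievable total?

Rank every tier by rate: Lab J/tier1 31 > Lab L/tier1 30 > Lab A/tier1 26 > Lab R/tier1 25 > Lab J/tier2 19 > Lab A/tier2 17 > Lab R/tier2 16 > Lab L/tier2 15 > Lab E/tier1 14 > Lab E/tier2 10.
Lab J tier1 at 31: fill all 7 — 21 left.
Lab L/tier1 (30): +7 — 14 left.
Lab A/tier1 (26): +7 — 7 left.
Lab R tier1 at 25: fill all 7 — 0 left.
Total = 31×7 + 30×7 + 26×7 + 25×7 = 784.

784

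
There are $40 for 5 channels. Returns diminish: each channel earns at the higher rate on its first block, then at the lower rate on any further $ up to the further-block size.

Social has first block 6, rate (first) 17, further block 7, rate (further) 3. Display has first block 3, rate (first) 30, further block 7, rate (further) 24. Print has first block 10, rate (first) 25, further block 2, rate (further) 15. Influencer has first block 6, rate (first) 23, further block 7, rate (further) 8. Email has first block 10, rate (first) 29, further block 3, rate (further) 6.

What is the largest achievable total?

Rank every tier by rate: Display/first 30 > Email/first 29 > Print/first 25 > Display/second 24 > Influencer/first 23 > Social/first 17 > Print/second 15 > Influencer/second 8 > Email/second 6 > Social/second 3.
Display first at 30: fill all 3 → 37 left.
Fill Email first block (10 at 29) → 27 left.
Print/first (25): +10 → 17 left.
Display/second (24): +7 → 10 left.
Fill Influencer first block (6 at 23) → 4 left.
4 remain; put them into Social first at 17.
Total = 30×3 + 29×10 + 25×10 + 24×7 + 23×6 + 17×4 = 1004.

1004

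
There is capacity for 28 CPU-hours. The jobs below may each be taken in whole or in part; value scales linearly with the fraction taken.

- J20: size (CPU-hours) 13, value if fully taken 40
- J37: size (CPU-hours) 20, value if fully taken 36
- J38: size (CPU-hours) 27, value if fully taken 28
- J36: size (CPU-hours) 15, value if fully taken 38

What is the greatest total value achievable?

Sort by value density: J20 40/13≈3.08, J36 38/15≈2.53, J37 36/20≈1.8, J38 28/27≈1.04.
J20: take in full, 13 CPU-hours for value 40 — 15 left.
J36: take in full, 15 CPU-hours for value 38 — 0 left.
Total value = 78.

78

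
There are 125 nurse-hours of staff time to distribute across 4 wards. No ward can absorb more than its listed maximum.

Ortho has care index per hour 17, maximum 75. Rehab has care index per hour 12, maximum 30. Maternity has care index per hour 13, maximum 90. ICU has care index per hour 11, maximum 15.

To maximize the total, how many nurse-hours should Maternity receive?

50

Rank by care index per hour: Ortho 17 > Maternity 13 > Rehab 12 > ICU 11.
Give Ortho 75 to hit its cap of 75 — 50 left.
Maternity has room for 90 but only 50 remain, so it gets 50.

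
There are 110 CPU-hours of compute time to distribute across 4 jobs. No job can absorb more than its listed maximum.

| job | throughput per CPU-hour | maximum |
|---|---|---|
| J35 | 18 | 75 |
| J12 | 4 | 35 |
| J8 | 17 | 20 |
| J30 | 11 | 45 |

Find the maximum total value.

Highest throughput per CPU-hour first: J35 18 > J8 17 > J30 11 > J12 4.
J35 takes 75 to reach its cap of 75 — 35 left.
J8 takes 20 to reach its cap of 20 — 15 left.
J30 has room for 45 but only 15 remain, so it gets 15.
Total = 18×75 + 17×20 + 11×15 = 1855.

1855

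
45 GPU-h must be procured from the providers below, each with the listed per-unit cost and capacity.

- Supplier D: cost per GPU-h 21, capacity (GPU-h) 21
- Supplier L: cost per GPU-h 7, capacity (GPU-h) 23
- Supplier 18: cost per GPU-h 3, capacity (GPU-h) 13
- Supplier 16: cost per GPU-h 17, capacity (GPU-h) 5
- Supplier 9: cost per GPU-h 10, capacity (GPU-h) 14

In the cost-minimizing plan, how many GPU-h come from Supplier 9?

9

Use providers in increasing cost order.
Supplier 18 at 3: take all 13 GPU-h → 32 still needed.
Take 23 from Supplier L at 7 → need 9 more.
Supplier 9 (10): take the remaining 9 → done.
Supplier 16, Supplier D: unused.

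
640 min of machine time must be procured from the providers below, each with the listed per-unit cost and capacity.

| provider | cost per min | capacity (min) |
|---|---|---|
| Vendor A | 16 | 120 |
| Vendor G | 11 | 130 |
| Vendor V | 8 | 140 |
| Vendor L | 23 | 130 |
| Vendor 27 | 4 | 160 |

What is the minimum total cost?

Cheapest first:
Take 160 from Vendor 27 at 4 → need 480 more.
Take 140 from Vendor V at 8 → need 340 more.
Vendor G at 11: take all 130 min → 210 still needed.
Vendor A (16): use full 120 → 90 min to go.
Vendor L at 23: take 90 of its 130 → requirement met.
Cost = 160×4 + 140×8 + 130×11 + 120×16 + 90×23 = 7180.

7180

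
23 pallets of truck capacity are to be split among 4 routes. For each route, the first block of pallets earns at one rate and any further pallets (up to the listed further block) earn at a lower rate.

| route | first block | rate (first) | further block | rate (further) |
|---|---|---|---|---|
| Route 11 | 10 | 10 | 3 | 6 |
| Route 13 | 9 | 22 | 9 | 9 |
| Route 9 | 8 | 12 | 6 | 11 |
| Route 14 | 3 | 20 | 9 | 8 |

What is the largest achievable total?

Treat each block as its own option and order by rate: Route 13/tier1 22 > Route 14/tier1 20 > Route 9/tier1 12 > Route 9/tier2 11 > Route 11/tier1 10 > Route 13/tier2 9 > Route 14/tier2 8 > Route 11/tier2 6.
Fill Route 13 tier1 block (9 at 22) ; 14 left.
Route 14 tier1 at 20: fill all 3 ; 11 left.
Route 9 tier1 at 12: fill all 8 ; 3 left.
Route 9/tier2: +3 of 6 at 11; pool empty.
Total = 22×9 + 20×3 + 12×8 + 11×3 = 387.

387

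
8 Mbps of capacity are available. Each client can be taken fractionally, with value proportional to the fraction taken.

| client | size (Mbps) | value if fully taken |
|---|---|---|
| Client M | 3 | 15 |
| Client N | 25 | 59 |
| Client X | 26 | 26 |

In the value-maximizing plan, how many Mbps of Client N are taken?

Rank by value-to-size ratio: Client M 15/3≈5, Client N 59/25≈2.36, Client X 26/26≈1.
Take all of Client M (3 Mbps, value 15) → 5 Mbps left.
5 Mbps left: a 5/25 share of Client N gives 59×5/25 = 11.8.

5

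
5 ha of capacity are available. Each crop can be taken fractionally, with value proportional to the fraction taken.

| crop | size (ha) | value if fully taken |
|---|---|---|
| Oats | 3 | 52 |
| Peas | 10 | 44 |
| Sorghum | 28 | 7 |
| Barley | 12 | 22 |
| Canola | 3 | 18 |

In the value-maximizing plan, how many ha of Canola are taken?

2

Rank by value-to-size ratio: Oats 52/3≈17.3, Canola 18/3≈6, Peas 44/10≈4.4, Barley 22/12≈1.83, Sorghum 7/28≈0.25.
Oats: take in full, 3 ha for value 52 — 2 left.
Fill the last 2 ha with part of Canola: 2/3 of it earns 12.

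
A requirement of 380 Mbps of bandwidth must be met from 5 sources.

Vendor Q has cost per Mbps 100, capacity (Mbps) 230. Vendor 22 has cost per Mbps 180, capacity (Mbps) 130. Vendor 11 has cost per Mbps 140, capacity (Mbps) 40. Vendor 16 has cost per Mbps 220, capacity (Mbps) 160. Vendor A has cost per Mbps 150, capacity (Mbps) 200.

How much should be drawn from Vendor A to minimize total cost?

Use sources in increasing cost order.
Vendor Q (100): use full 230 ; 150 Mbps to go.
Take 40 from Vendor 11 at 140 ; need 110 more.
Vendor A at 150: take 110 of its 200 ; requirement met.
Vendor 22, Vendor 16: unused.

110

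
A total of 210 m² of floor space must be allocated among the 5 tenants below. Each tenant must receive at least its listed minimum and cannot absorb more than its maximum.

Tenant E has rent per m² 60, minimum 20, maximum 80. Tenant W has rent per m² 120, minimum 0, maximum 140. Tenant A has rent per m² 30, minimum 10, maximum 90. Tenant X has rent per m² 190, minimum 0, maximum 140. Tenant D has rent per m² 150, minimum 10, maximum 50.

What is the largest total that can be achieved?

Meeting every minimum uses 20+0+10+0+10 = 40 m², leaving 170.
Rank by rent per m²: Tenant X 190 > Tenant D 150 > Tenant W 120 > Tenant E 60 > Tenant A 30.
Give Tenant X 140 more to hit its cap of 140 ; 30 left.
Only 30 left; Tenant D takes them to reach 40.
Total = 60×20 + 30×10 + 190×140 + 150×40 = 34100.

34100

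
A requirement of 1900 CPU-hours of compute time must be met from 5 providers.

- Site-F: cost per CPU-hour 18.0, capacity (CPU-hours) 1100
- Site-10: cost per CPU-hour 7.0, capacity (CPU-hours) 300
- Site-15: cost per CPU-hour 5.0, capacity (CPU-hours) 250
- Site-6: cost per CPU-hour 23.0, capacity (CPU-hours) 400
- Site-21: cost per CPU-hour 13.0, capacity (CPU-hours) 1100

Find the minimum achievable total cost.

Fill from the cheapest provider first.
Site-15 at 5.0: take all 250 CPU-hours → 1650 still needed.
Site-10 at 7.0: take all 300 CPU-hours → 1350 still needed.
Take 1100 from Site-21 at 13.0 → need 250 more.
Site-F (18.0): take the remaining 250 → done.
Site-6: unused.
Cost = 250×5.0 + 300×7.0 + 1100×13.0 + 250×18.0 = 22150.

22150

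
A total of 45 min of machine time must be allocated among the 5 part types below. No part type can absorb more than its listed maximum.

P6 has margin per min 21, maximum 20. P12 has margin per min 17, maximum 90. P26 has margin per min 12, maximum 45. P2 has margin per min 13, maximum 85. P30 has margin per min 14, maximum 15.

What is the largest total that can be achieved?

845

Highest margin per min first: P6 21 > P12 17 > P30 14 > P2 13 > P26 12.
Give P6 20 to hit its cap of 20 ; 25 left.
P12: +25 (room for 90) → 25. Pool exhausted.
Total = 21×20 + 17×25 = 845.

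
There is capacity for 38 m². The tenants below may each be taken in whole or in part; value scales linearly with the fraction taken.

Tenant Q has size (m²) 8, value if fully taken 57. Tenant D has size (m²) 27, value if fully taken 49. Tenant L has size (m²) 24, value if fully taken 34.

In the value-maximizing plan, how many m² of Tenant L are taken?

Rank by value-to-size ratio: Tenant Q 57/8≈7.12, Tenant D 49/27≈1.81, Tenant L 34/24≈1.42.
All 8 m² of Tenant Q fit (value 57) — 30 remain.
Tenant D: take in full, 27 m² for value 49 — 3 left.
Fill the last 3 m² with part of Tenant L: 3/24 of it earns 4.25.

3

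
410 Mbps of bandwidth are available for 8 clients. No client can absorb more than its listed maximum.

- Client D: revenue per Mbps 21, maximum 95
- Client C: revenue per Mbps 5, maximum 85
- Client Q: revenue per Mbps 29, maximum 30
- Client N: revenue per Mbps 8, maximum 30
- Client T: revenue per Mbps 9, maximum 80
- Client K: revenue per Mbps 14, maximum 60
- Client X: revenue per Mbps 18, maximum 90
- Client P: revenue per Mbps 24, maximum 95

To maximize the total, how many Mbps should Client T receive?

Order the clients by revenue per Mbps: Client Q 29 > Client P 24 > Client D 21 > Client X 18 > Client K 14 > Client T 9 > Client N 8 > Client C 5.
Client Q takes 30 to reach its cap of 30 — 380 left.
Client P: +95 to 95 (cap) — 285 left.
Give Client D 95 to hit its cap of 95 — 190 left.
Client X: +90 to 90 (cap) — 100 left.
Give Client K 60 to hit its cap of 60 — 40 left.
Client T: +40 (room for 80) → 40. Pool exhausted.

40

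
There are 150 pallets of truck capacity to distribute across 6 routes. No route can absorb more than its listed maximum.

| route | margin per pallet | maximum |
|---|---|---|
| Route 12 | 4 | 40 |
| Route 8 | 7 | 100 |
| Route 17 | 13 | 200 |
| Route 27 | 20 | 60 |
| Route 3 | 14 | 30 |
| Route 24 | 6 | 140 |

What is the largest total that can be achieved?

2400

Highest margin per pallet first: Route 27 20 > Route 3 14 > Route 17 13 > Route 8 7 > Route 24 6 > Route 12 4.
Give Route 27 60 to hit its cap of 60 → 90 left.
Route 3 takes 30 to reach its cap of 30 → 60 left.
Route 17 has room for 200 but only 60 remain, so it gets 60.
Total = 13×60 + 20×60 + 14×30 = 2400.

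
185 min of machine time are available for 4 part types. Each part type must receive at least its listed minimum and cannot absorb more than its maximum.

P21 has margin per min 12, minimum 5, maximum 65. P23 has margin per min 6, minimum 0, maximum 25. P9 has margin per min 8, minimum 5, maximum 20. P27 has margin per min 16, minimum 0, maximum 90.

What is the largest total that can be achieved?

Meeting every minimum uses 5+0+5+0 = 10 min, leaving 175.
Order the part types by margin per min: P27 16 > P21 12 > P9 8 > P23 6.
Give P27 90 more to hit its cap of 90 → 85 left.
P21: +60 to 65 (cap) → 25 left.
Give P9 15 more to hit its cap of 20 → 10 left.
P23: +10 (room for 25) → 10. Pool exhausted.
Total = 12×65 + 6×10 + 8×20 + 16×90 = 2440.

2440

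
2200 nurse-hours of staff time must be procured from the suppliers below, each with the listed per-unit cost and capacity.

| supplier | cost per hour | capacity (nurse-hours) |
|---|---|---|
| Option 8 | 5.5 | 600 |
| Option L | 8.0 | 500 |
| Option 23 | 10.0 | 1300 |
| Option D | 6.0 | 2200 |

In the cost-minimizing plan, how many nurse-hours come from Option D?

Use suppliers in increasing cost order.
Option 8 at 5.5: take all 600 nurse-hours — 1600 still needed.
Option D (6.0): take the remaining 1600 — done.
Option L, Option 23: unused.

1600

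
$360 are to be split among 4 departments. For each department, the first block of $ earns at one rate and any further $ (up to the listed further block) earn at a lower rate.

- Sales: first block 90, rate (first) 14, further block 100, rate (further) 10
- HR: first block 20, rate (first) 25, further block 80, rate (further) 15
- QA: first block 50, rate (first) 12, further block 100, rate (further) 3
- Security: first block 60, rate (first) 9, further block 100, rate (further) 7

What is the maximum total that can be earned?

4740

Rank every tier by rate: HR/tier1 25 > HR/tier2 15 > Sales/tier1 14 > QA/tier1 12 > Sales/tier2 10 > Security/tier1 9 > Security/tier2 7 > QA/tier2 3.
Fill HR tier1 block (20 at 25) ; 340 left.
HR/tier2 (15): +80 ; 260 left.
Sales tier1 at 14: fill all 90 ; 170 left.
QA/tier1 (12): +50 ; 120 left.
Sales/tier2 (10): +100 ; 20 left.
20 remain; put them into Security tier1 at 9.
Total = 25×20 + 15×80 + 14×90 + 12×50 + 10×100 + 9×20 = 4740.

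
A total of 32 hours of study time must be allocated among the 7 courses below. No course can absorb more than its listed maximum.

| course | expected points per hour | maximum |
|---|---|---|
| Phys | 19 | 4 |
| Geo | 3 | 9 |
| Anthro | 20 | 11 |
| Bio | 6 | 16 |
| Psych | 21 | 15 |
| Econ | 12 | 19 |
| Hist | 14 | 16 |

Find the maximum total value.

639

Order the courses by expected points per hour: Psych 21 > Anthro 20 > Phys 19 > Hist 14 > Econ 12 > Bio 6 > Geo 3.
Psych takes 15 to reach its cap of 15 — 17 left.
Anthro takes 11 to reach its cap of 11 — 6 left.
Phys: +4 to 4 (cap) — 2 left.
Hist has room for 16 but only 2 remain, so it gets 2.
Total = 19×4 + 20×11 + 21×15 + 14×2 = 639.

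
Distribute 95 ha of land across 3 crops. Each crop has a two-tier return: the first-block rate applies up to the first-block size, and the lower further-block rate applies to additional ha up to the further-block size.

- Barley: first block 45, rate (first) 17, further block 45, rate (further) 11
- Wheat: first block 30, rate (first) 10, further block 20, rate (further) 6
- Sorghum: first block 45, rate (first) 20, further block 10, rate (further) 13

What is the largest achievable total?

Rank every tier by rate: Sorghum/first 20 > Barley/first 17 > Sorghum/second 13 > Barley/second 11 > Wheat/first 10 > Wheat/second 6.
Fill Sorghum first block (45 at 20) — 50 left.
Barley/first (17): +45 — 5 left.
5 remain; put them into Sorghum second at 13.
Total = 20×45 + 17×45 + 13×5 = 1730.

1730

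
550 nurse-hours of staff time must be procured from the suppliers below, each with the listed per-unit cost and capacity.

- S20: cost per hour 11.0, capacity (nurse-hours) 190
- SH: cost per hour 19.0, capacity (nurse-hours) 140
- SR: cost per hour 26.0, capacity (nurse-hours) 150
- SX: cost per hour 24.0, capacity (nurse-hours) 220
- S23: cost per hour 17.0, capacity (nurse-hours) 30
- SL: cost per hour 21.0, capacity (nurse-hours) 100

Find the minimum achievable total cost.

Fill from the cheapest supplier first.
Take 190 from S20 at 11.0 → need 360 more.
S23 (17.0): use full 30 → 330 nurse-hours to go.
Take 140 from SH at 19.0 → need 190 more.
SL (21.0): use full 100 → 90 nurse-hours to go.
Take 90 from SX at 24.0 to finish.
SR: unused.
Cost = 190×11.0 + 30×17.0 + 140×19.0 + 100×21.0 + 90×24.0 = 9520.

9520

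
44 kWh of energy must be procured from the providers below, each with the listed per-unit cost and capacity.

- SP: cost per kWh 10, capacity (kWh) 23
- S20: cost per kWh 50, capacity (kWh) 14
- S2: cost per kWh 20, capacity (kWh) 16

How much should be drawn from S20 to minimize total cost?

5

Use providers in increasing cost order.
Take 23 from SP at 10 → need 21 more.
Take 16 from S2 at 20 → need 5 more.
S20 at 50: take 5 of its 14 → requirement met.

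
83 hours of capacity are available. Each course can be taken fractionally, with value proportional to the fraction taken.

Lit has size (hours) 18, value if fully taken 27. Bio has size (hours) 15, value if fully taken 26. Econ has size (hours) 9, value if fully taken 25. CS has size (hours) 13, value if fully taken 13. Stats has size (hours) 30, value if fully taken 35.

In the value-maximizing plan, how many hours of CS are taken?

Sort by value density: Econ 25/9≈2.78, Bio 26/15≈1.73, Lit 27/18≈1.5, Stats 35/30≈1.17, CS 13/13≈1.
Take all of Econ (9 hours, value 25) — 74 hours left.
Take all of Bio (15 hours, value 26) — 59 hours left.
Take all of Lit (18 hours, value 27) — 41 hours left.
Stats: take in full, 30 hours for value 35 — 11 left.
Fill the last 11 hours with part of CS: 11/13 of it earns 11.

11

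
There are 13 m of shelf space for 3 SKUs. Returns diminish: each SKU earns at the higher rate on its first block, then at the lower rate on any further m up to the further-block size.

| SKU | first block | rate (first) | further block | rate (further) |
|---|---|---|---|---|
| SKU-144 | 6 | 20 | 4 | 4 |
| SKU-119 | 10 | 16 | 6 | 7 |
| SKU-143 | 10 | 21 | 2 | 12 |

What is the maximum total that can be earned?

Treat each block as its own option and order by rate: SKU-143/first 21 > SKU-144/first 20 > SKU-119/first 16 > SKU-143/second 12 > SKU-119/second 7 > SKU-144/second 4.
SKU-143 first at 21: fill all 10 → 3 left.
3 remain; put them into SKU-144 first at 20.
Total = 21×10 + 20×3 = 270.

270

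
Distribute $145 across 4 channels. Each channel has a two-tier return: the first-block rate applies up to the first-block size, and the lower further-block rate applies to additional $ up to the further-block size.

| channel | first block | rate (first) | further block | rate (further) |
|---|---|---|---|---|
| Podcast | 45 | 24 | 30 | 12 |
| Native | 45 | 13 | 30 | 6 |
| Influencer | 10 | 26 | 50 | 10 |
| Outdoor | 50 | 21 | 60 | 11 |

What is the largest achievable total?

Rank every tier by rate: Influencer/tier1 26 > Podcast/tier1 24 > Outdoor/tier1 21 > Native/tier1 13 > Podcast/tier2 12 > Outdoor/tier2 11 > Influencer/tier2 10 > Native/tier2 6.
Fill Influencer tier1 block (10 at 26) — 135 left.
Fill Podcast tier1 block (45 at 24) — 90 left.
Outdoor/tier1 (21): +50 — 40 left.
Native tier1 at 13: only 40 left, fill 40.
Total = 26×10 + 24×45 + 21×50 + 13×40 = 2910.

2910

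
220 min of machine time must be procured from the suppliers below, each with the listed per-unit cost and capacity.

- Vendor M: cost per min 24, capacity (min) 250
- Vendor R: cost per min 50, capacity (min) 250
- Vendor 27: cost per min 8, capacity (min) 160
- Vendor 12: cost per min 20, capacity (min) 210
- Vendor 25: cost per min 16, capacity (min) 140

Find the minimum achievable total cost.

2240

Use suppliers in increasing cost order.
Vendor 27 at 8: take all 160 min → 60 still needed.
Vendor 25 (16): take the remaining 60 → done.
Vendor 12, Vendor M, Vendor R: unused.
Cost = 160×8 + 60×16 = 2240.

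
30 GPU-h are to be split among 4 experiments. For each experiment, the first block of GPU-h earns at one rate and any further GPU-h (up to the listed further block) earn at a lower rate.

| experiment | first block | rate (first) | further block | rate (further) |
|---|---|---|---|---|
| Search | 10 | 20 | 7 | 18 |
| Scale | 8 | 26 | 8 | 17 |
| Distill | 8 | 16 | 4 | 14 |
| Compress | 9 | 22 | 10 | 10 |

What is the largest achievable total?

660

Treat each block as its own option and order by rate: Scale/first 26 > Compress/first 22 > Search/first 20 > Search/second 18 > Scale/second 17 > Distill/first 16 > Distill/second 14 > Compress/second 10.
Scale/first (26): +8 → 22 left.
Compress first at 22: fill all 9 → 13 left.
Fill Search first block (10 at 20) → 3 left.
3 remain; put them into Search second at 18.
Total = 26×8 + 22×9 + 20×10 + 18×3 = 660.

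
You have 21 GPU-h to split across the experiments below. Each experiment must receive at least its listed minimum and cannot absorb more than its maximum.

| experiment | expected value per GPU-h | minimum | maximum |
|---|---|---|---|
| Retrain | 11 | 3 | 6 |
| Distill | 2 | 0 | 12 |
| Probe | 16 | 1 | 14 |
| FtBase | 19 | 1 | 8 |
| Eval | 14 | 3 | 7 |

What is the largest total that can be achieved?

339

Meeting every minimum uses 3+0+1+1+3 = 8 GPU-h, leaving 13.
Order the experiments by expected value per GPU-h: FtBase 19 > Probe 16 > Eval 14 > Retrain 11 > Distill 2.
FtBase takes 7 more to reach its cap of 8 → 6 left.
Probe: +6 (room for 13) → 7. Pool exhausted.
Total = 11×3 + 16×7 + 19×8 + 14×3 = 339.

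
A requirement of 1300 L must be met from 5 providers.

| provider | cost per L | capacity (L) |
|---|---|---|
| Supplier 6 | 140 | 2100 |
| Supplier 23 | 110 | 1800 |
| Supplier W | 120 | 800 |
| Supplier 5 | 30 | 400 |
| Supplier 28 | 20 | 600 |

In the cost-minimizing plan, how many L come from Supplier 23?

Cheapest first:
Supplier 28 (20): use full 600 ; 700 L to go.
Supplier 5 (30): use full 400 ; 300 L to go.
Supplier 23 (110): take the remaining 300 ; done.
Supplier W, Supplier 6: unused.

300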